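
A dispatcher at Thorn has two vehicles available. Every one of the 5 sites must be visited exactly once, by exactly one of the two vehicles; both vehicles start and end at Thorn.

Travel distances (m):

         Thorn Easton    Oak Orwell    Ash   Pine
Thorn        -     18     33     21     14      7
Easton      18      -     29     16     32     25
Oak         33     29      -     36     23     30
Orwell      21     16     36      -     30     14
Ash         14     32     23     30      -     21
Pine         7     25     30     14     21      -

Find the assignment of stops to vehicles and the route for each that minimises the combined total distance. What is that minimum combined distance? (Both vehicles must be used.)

Check every non-empty split of the stops between the two vehicles; for each half take its own optimal tour:
  {Easton} + {Oak, Orwell, Ash, Pine}: 36 + 94 = 130
  {Oak} + {Easton, Orwell, Ash, Pine}: 66 + 83 = 149
  {Easton, Oak} + {Orwell, Ash, Pine}: 80 + 65 = 145
  {Orwell} + {Easton, Oak, Ash, Pine}: 42 + 98 = 140
  {Easton, Orwell} + {Oak, Ash, Pine}: 55 + 74 = 129
  {Oak, Orwell} + {Easton, Ash, Pine}: 90 + 78 = 168
  … (15 splits in total)
  {Easton, Oak, Orwell, Ash} + {Pine}: 103 + 14 = 117  ← best
Best: vehicle 1 Thorn → Orwell → Easton → Oak → Ash → Thorn = 103; vehicle 2 Thorn → Pine → Thorn = 14; combined 117.

Minimum combined distance: 117 m.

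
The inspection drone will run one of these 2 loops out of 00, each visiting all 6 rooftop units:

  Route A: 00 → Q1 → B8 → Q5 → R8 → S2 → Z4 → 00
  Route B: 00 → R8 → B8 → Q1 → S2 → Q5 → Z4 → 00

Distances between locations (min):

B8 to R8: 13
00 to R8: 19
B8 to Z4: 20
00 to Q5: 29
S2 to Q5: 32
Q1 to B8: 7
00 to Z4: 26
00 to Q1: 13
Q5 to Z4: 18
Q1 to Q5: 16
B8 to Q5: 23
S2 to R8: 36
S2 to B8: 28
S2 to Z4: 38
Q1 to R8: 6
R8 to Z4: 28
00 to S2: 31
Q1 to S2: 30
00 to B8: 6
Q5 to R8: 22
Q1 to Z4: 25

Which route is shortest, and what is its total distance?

Route A: 13 + 7 + 23 + 22 + 36 + 38 + 26 = 165
Route B: 19 + 13 + 7 + 30 + 32 + 18 + 26 = 145

145 min — Route B is the shortest.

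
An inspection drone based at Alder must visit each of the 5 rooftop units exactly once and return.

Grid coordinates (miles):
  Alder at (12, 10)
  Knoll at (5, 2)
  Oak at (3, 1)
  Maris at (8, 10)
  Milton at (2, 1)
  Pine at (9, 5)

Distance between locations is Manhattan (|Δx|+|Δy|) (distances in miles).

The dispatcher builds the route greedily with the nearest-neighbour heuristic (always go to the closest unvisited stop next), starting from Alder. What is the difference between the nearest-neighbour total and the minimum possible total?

2 miles longer than the optimal tour.

Alder: Maris=4, Pine=8, Knoll=15, Oak=18, Milton=19 ⇒ Maris
Maris: Pine=6, Knoll=11, Oak=14, Milton=15 ⇒ Pine
Pine: Knoll=7, Oak=10, Milton=11 ⇒ Knoll
Knoll: Oak=3, Milton=4 ⇒ Oak
Oak: Milton=1 ⇒ Milton
NN route Alder → Maris → Pine → Knoll → Oak → Milton → Alder costs 40.
Optimal: Alder → Maris → Knoll → Oak → Milton → Pine → Alder costs 38 (by enumerating all 60 distinct tours).
Excess = 40 − 38 = 2.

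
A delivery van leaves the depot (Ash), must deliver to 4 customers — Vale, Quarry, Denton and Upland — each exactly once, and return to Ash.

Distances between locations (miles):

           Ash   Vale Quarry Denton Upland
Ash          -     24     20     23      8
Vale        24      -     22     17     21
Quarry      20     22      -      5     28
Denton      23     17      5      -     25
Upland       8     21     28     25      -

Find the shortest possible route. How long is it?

Minimum total distance: 71 miles.

There are 12 distinct closed tours to check (reversals are equivalent).
Ash → Vale → Quarry → Denton → Upland → Ash: 24+22+5+25+8 = 84
Ash → Vale → Quarry → Upland → Denton → Ash: 24+22+28+25+23 = 122
Ash → Vale → Denton → Quarry → Upland → Ash: 24+17+5+28+8 = 82
Ash → Vale → Denton → Upland → Quarry → Ash: 24+17+25+28+20 = 114
Ash → Vale → Upland → Quarry → Denton → Ash: 24+21+28+5+23 = 101
Ash → Vale → Upland → Denton → Quarry → Ash: 24+21+25+5+20 = 95
Ash → Quarry → Vale → Denton → Upland → Ash: 20+22+17+25+8 = 92
Ash → Quarry → Vale → Upland → Denton → Ash: 20+22+21+25+23 = 111
Ash → Quarry → Denton → Vale → Upland → Ash: 20+5+17+21+8 = 71
Ash → Quarry → Upland → Vale → Denton → Ash: 20+28+21+17+23 = 109
Ash → Denton → Vale → Quarry → Upland → Ash: 23+17+22+28+8 = 98
Ash → Denton → Quarry → Vale → Upland → Ash: 23+5+22+21+8 = 79
The minimum is 71.
One optimal route: Ash → Quarry → Denton → Vale → Upland → Ash (or its reverse).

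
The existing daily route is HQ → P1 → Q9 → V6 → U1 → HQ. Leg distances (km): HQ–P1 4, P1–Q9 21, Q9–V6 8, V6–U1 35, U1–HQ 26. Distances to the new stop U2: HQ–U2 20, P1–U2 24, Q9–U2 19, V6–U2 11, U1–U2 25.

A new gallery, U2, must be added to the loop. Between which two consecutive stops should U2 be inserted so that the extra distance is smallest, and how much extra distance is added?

Adding 1 km by placing U2 on the V6–U1 leg.

Insertion cost between consecutive stops i–j is d(i,U2) + d(U2,j) − d(i,j):
  between HQ and P1: 20 + 24 − 4 = 40
  between P1 and Q9: 24 + 19 − 21 = 22
  between Q9 and V6: 19 + 11 − 8 = 22
  between V6 and U1: 11 + 25 − 35 = 1
  between U1 and HQ: 25 + 20 − 26 = 19
Cheapest insertion is between V6 and U1, adding 1.
New total = 94 + 1 = 95.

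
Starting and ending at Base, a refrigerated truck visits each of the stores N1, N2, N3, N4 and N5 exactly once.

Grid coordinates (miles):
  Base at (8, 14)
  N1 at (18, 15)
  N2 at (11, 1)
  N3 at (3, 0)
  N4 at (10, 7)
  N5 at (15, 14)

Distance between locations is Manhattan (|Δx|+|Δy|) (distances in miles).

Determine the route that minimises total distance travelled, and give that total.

There are 60 distinct closed tours to check (reversals are equivalent).
Base-N1-N2-N3-N4-N5-Base: 11+21+9+14+12+7 = 74
Base-N1-N2-N3-N5-N4-Base: 11+21+9+26+12+9 = 88
Base-N1-N2-N4-N3-N5-Base: 11+21+7+14+26+7 = 86
Base-N1-N2-N4-N5-N3-Base: 11+21+7+12+26+19 = 96
Base-N1-N2-N5-N3-N4-Base: 11+21+17+26+14+9 = 98
Base-N1-N2-N5-N4-N3-Base: 11+21+17+12+14+19 = 94
Base-N1-N3-N2-N4-N5-Base: 11+30+9+7+12+7 = 76
Base-N1-N3-N2-N5-N4-Base: 11+30+9+17+12+9 = 88
Base-N1-N3-N4-N2-N5-Base: 11+30+14+7+17+7 = 86
Base-N1-N3-N4-N5-N2-Base: 11+30+14+12+17+16 = 100
Base-N1-N3-N5-N2-N4-Base: 11+30+26+17+7+9 = 100
Base-N1-N3-N5-N4-N2-Base: 11+30+26+12+7+16 = 102
Base-N1-N4-N2-N3-N5-Base: 11+16+7+9+26+7 = 76
Base-N1-N4-N2-N5-N3-Base: 11+16+7+17+26+19 = 96
… (46 more)
Base-N1-N5-N4-N2-N3-Base: 11+4+12+7+9+19 = 62  ← best
The minimum is 62.
One optimal route: Base → N1 → N5 → N4 → N2 → N3 → Base (or its reverse).

Shortest round trip = 62 miles.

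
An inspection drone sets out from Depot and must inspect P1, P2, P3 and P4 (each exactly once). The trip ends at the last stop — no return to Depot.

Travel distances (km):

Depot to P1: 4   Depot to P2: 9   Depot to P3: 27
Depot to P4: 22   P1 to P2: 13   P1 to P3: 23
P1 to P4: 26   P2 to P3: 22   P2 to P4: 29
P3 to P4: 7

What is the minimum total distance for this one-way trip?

Shortest open route: 46 km.

There are 4! = 24 possible orderings.
Depot → P1 → P2 → P3 → P4: 4+13+22+7 = 46
Depot → P1 → P2 → P4 → P3: 4+13+29+7 = 53
Depot → P1 → P3 → P2 → P4: 4+23+22+29 = 78
Depot → P1 → P3 → P4 → P2: 4+23+7+29 = 63
Depot → P1 → P4 → P2 → P3: 4+26+29+22 = 81
Depot → P1 → P4 → P3 → P2: 4+26+7+22 = 59
Depot → P2 → P1 → P3 → P4: 9+13+23+7 = 52
Depot → P2 → P1 → P4 → P3: 9+13+26+7 = 55
Depot → P2 → P3 → P1 → P4: 9+22+23+26 = 80
Depot → P2 → P3 → P4 → P1: 9+22+7+26 = 64
Depot → P2 → P4 → P1 → P3: 9+29+26+23 = 87
Depot → P2 → P4 → P3 → P1: 9+29+7+23 = 68
Depot → P3 → P1 → P2 → P4: 27+23+13+29 = 92
Depot → P3 → P1 → P4 → P2: 27+23+26+29 = 105
… (10 more)
The minimum is 46.
One shortest path: Depot → P1 → P2 → P3 → P4.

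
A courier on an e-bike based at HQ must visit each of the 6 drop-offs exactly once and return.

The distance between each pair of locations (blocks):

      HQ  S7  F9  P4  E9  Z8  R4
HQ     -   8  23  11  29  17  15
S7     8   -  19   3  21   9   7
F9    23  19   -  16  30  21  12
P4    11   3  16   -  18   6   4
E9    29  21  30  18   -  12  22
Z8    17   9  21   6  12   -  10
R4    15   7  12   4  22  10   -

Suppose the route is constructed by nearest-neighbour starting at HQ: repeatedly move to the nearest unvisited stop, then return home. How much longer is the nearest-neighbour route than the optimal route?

HQ: S7=8, P4=11, R4=15, Z8=17, F9=23, E9=29 ⇒ S7
S7: P4=3, R4=7, Z8=9, F9=19, E9=21 ⇒ P4
P4: R4=4, Z8=6, F9=16, E9=18 ⇒ R4
R4: Z8=10, F9=12, E9=22 ⇒ Z8
Z8: E9=12, F9=21 ⇒ E9
E9: F9=30 ⇒ F9
NN route HQ → S7 → P4 → R4 → Z8 → E9 → F9 → HQ costs 90.
Optimal: HQ → S7 → P4 → E9 → Z8 → R4 → F9 → HQ costs 86 (by enumerating all 360 distinct tours).
Excess = 90 − 86 = 4.

4 blocks longer than the optimal tour.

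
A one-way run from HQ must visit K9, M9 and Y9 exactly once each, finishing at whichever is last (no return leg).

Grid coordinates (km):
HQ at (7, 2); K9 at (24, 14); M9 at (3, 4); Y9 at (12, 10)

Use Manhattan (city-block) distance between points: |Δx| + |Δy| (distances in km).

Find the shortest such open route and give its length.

Minimum one-way distance = 37 km.

There are 3! = 6 possible orderings.
HQ → K9 → M9 → Y9: 29+31+15 = 75
HQ → K9 → Y9 → M9: 29+16+15 = 60
HQ → M9 → K9 → Y9: 6+31+16 = 53
HQ → M9 → Y9 → K9: 6+15+16 = 37
HQ → Y9 → K9 → M9: 13+16+31 = 60
HQ → Y9 → M9 → K9: 13+15+31 = 59
The minimum is 37.
One shortest path: HQ → M9 → Y9 → K9.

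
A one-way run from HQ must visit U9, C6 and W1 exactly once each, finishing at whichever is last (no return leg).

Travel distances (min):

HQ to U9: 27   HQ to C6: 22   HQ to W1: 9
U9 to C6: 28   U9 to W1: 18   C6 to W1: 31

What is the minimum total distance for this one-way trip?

Minimum one-way distance = 55 min.

There are 3! = 6 possible orderings.
HQ - U9 - C6 - W1: 27+28+31 = 86
HQ - U9 - W1 - C6: 27+18+31 = 76
HQ - C6 - U9 - W1: 22+28+18 = 68
HQ - C6 - W1 - U9: 22+31+18 = 71
HQ - W1 - U9 - C6: 9+18+28 = 55
HQ - W1 - C6 - U9: 9+31+28 = 68
The minimum is 55.
One shortest path: HQ → W1 → U9 → C6.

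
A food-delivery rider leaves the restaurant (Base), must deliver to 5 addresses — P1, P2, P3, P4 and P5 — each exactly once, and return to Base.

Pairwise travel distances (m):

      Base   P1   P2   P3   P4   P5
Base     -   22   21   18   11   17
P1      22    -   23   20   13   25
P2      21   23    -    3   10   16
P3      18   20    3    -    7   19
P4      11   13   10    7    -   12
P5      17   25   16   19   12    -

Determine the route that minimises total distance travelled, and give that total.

Base - P1 - P2 - P3 - P4 - P5 - Base: 22+23+3+7+12+17 = 84
Base - P1 - P2 - P3 - P5 - P4 - Base: 22+23+3+19+12+11 = 90
Base - P1 - P2 - P4 - P3 - P5 - Base: 22+23+10+7+19+17 = 98
Base - P1 - P2 - P4 - P5 - P3 - Base: 22+23+10+12+19+18 = 104
Base - P1 - P2 - P5 - P3 - P4 - Base: 22+23+16+19+7+11 = 98
Base - P1 - P2 - P5 - P4 - P3 - Base: 22+23+16+12+7+18 = 98
Base - P1 - P3 - P2 - P4 - P5 - Base: 22+20+3+10+12+17 = 84
Base - P1 - P3 - P2 - P5 - P4 - Base: 22+20+3+16+12+11 = 84
Base - P1 - P3 - P4 - P2 - P5 - Base: 22+20+7+10+16+17 = 92
Base - P1 - P3 - P4 - P5 - P2 - Base: 22+20+7+12+16+21 = 98
Base - P1 - P3 - P5 - P2 - P4 - Base: 22+20+19+16+10+11 = 98
Base - P1 - P3 - P5 - P4 - P2 - Base: 22+20+19+12+10+21 = 104
Base - P1 - P4 - P2 - P3 - P5 - Base: 22+13+10+3+19+17 = 84
Base - P1 - P4 - P2 - P5 - P3 - Base: 22+13+10+16+19+18 = 98
… (46 more)
Base - P1 - P4 - P3 - P2 - P5 - Base: 22+13+7+3+16+17 = 78  ← best
The minimum is 78.
One optimal route: Base → P1 → P4 → P3 → P2 → P5 → Base (or its reverse).

Shortest round trip = 78 m.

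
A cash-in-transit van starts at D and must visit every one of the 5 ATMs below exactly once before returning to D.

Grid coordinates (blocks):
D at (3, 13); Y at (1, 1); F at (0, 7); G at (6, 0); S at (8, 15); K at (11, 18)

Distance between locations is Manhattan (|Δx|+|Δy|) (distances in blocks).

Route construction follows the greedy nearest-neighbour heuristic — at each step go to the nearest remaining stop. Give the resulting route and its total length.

At D the remaining stops are S 7, F 9, K 13, Y 14, G 16; go to S.
At S the remaining stops are K 6, F 16, G 17, Y 21; go to K.
At K the remaining stops are F 22, G 23, Y 27; go to F.
At F the remaining stops are Y 7, G 13; go to Y.
At Y the remaining stops are G 6; go to G.
Return G→D: 16.
Total = 7 + 6 + 22 + 7 + 6 + 16 = 64.

Nearest-neighbour total = 64 blocks; route D → S → K → F → Y → G → D.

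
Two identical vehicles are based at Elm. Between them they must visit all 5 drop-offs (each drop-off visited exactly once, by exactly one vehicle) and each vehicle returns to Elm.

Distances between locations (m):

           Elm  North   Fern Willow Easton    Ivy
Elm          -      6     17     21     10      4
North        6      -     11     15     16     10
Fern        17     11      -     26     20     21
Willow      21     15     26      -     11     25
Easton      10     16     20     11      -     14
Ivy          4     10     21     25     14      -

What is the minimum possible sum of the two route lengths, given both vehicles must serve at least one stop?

72 m — the smallest possible combined total.

Check every non-empty split of the stops between the two vehicles; for each half take its own optimal tour:
  {North} + {Fern, Willow, Easton, Ivy}: 12 + 72 = 84
  {Fern} + {North, Willow, Easton, Ivy}: 34 + 50 = 84
  {North, Fern} + {Willow, Easton, Ivy}: 34 + 50 = 84
  {Willow} + {North, Fern, Easton, Ivy}: 42 + 55 = 97
  {North, Willow} + {Fern, Easton, Ivy}: 42 + 55 = 97
  {Fern, Willow} + {North, Easton, Ivy}: 64 + 40 = 104
  … (15 splits in total)
  {North, Fern, Willow, Easton} + {Ivy}: 64 + 8 = 72  ← best
Best: vehicle 1 Elm → North → Fern → Willow → Easton → Elm = 64; vehicle 2 Elm → Ivy → Elm = 8; combined 72.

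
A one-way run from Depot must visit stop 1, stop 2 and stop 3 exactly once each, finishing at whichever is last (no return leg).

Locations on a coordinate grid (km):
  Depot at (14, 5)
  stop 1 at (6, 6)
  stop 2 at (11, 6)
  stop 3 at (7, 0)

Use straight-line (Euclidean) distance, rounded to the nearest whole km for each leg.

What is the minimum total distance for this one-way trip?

There are 3! = 6 possible orderings.
Depot → stop 1 → stop 2 → stop 3: 8+5+7 = 20
Depot → stop 1 → stop 3 → stop 2: 8+6+7 = 21
Depot → stop 2 → stop 1 → stop 3: 3+5+6 = 14
Depot → stop 2 → stop 3 → stop 1: 3+7+6 = 16
Depot → stop 3 → stop 1 → stop 2: 9+6+5 = 20
Depot → stop 3 → stop 2 → stop 1: 9+7+5 = 21
The minimum is 14.
One shortest path: Depot → stop 2 → stop 1 → stop 3.

14 km — the minimum one-way total.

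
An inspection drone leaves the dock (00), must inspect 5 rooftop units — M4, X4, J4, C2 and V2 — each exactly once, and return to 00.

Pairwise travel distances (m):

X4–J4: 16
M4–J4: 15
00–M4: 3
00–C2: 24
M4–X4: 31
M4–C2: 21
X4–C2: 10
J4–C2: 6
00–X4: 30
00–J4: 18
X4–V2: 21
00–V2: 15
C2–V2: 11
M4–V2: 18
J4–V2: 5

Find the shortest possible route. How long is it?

Shortest round trip = 70 m.

00 → M4 → X4 → J4 → C2 → V2 → 00: 3+31+16+6+11+15 = 82
00 → M4 → X4 → J4 → V2 → C2 → 00: 3+31+16+5+11+24 = 90
00 → M4 → X4 → C2 → J4 → V2 → 00: 3+31+10+6+5+15 = 70
00 → M4 → X4 → C2 → V2 → J4 → 00: 3+31+10+11+5+18 = 78
00 → M4 → X4 → V2 → J4 → C2 → 00: 3+31+21+5+6+24 = 90
00 → M4 → X4 → V2 → C2 → J4 → 00: 3+31+21+11+6+18 = 90
00 → M4 → J4 → X4 → C2 → V2 → 00: 3+15+16+10+11+15 = 70
00 → M4 → J4 → X4 → V2 → C2 → 00: 3+15+16+21+11+24 = 90
00 → M4 → J4 → C2 → X4 → V2 → 00: 3+15+6+10+21+15 = 70
00 → M4 → J4 → C2 → V2 → X4 → 00: 3+15+6+11+21+30 = 86
00 → M4 → J4 → V2 → X4 → C2 → 00: 3+15+5+21+10+24 = 78
00 → M4 → J4 → V2 → C2 → X4 → 00: 3+15+5+11+10+30 = 74
00 → M4 → C2 → X4 → J4 → V2 → 00: 3+21+10+16+5+15 = 70
00 → M4 → C2 → X4 → V2 → J4 → 00: 3+21+10+21+5+18 = 78
… (46 more)
The minimum is 70.
One optimal route: 00 → M4 → X4 → C2 → J4 → V2 → 00 (or its reverse).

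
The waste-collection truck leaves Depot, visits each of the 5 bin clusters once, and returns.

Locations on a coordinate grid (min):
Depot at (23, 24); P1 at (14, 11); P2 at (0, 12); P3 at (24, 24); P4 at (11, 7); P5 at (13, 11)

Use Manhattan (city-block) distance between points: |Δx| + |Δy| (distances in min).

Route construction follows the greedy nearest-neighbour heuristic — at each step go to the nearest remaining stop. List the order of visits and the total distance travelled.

At Depot the remaining stops are P3 1, P1 22, P5 23, P4 29, P2 35; go to P3.
At P3 the remaining stops are P1 23, P5 24, P4 30, P2 36; go to P1.
At P1 the remaining stops are P5 1, P4 7, P2 15; go to P5.
At P5 the remaining stops are P4 6, P2 14; go to P4.
At P4 the remaining stops are P2 16; go to P2.
Return P2→Depot: 35.
Total = 1 + 23 + 1 + 6 + 16 + 35 = 82.

Total distance 82 min via the nearest-neighbour route Depot → P3 → P1 → P5 → P4 → P2 → Depot.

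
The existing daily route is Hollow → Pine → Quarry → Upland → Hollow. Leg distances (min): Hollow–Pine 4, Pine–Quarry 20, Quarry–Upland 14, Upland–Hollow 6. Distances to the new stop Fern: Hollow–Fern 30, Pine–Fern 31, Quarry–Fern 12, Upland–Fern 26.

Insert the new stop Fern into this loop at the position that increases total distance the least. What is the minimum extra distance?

+23 min — insert Fern between Pine and Quarry.

Insertion cost between consecutive stops i–j is d(i,Fern) + d(Fern,j) − d(i,j):
  between Hollow and Pine: 30 + 31 − 4 = 57
  between Pine and Quarry: 31 + 12 − 20 = 23
  between Quarry and Upland: 12 + 26 − 14 = 24
  between Upland and Hollow: 26 + 30 − 6 = 50
Cheapest insertion is between Pine and Quarry, adding 23.
New total = 44 + 23 = 67.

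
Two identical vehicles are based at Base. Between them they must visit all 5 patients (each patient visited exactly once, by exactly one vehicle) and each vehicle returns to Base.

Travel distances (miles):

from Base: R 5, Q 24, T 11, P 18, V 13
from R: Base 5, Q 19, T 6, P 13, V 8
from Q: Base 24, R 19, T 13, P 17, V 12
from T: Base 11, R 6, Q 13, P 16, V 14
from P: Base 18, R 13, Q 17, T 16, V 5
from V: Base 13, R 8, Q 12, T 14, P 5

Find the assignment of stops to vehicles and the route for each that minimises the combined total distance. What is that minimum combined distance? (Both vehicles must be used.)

There are 2^4 − 1 = 15 ways to divide the 5 stops into two non-empty groups. For each, the best each vehicle can do is its own shortest tour through its group:
  {R} + {Q, T, P, V}: 10 + 59 = 69
  {Q} + {R, T, P, V}: 48 + 45 = 93
  {R, Q} + {T, P, V}: 48 + 45 = 93
  {T} + {R, Q, P, V}: 22 + 59 = 81
  {R, T} + {Q, P, V}: 22 + 59 = 81
  {Q, T} + {R, P, V}: 48 + 36 = 84
  … (15 splits in total)
Best: vehicle 1 Base → R → Base = 10; vehicle 2 Base → T → Q → P → V → Base = 59; combined 69.

69 miles — the smallest possible combined total.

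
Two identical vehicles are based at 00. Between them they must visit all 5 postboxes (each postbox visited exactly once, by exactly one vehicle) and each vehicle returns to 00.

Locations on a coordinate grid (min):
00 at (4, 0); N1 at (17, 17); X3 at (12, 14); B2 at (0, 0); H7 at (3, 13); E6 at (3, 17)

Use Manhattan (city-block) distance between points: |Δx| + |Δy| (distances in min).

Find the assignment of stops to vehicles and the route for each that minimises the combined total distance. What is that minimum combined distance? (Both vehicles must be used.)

Try each way of splitting the stops between the two vehicles (each non-empty) and, for each split, find the best tour for each vehicle:
  {N1} + {X3, B2, H7, E6}: 60 + 58 = 118
  {X3} + {N1, B2, H7, E6}: 44 + 68 = 112
  {N1, X3} + {B2, H7, E6}: 60 + 42 = 102
  {B2} + {N1, X3, H7, E6}: 8 + 62 = 70
  {N1, B2} + {X3, H7, E6}: 68 + 52 = 120
  {X3, B2} + {N1, H7, E6}: 52 + 62 = 114
  … (15 splits in total)
Best: vehicle 1 00 → B2 → 00 = 8; vehicle 2 00 → X3 → N1 → E6 → H7 → 00 = 62; combined 70.

Minimum combined distance: 70 min.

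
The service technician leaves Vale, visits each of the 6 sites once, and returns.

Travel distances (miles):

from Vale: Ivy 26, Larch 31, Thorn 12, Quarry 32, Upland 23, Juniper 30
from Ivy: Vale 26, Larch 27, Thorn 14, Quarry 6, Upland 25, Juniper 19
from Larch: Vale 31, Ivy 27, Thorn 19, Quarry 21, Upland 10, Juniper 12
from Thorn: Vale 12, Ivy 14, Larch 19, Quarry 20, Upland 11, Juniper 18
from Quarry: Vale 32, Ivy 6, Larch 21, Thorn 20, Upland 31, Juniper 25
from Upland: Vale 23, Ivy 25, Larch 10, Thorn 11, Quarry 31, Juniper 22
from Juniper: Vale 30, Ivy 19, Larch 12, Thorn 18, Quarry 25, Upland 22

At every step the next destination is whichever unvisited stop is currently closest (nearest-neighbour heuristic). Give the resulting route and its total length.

At Vale the remaining stops are Thorn 12, Upland 23, Ivy 26, Juniper 30, Larch 31, Quarry 32; go to Thorn.
At Thorn the remaining stops are Upland 11, Ivy 14, Juniper 18, Larch 19, Quarry 20; go to Upland.
At Upland the remaining stops are Larch 10, Juniper 22, Ivy 25, Quarry 31; go to Larch.
At Larch the remaining stops are Juniper 12, Quarry 21, Ivy 27; go to Juniper.
At Juniper the remaining stops are Ivy 19, Quarry 25; go to Ivy.
At Ivy the remaining stops are Quarry 6; go to Quarry.
Return Quarry→Vale: 32.
Total = 12 + 11 + 10 + 12 + 19 + 6 + 32 = 102.

102 miles along Vale → Thorn → Upland → Larch → Juniper → Ivy → Quarry → Vale.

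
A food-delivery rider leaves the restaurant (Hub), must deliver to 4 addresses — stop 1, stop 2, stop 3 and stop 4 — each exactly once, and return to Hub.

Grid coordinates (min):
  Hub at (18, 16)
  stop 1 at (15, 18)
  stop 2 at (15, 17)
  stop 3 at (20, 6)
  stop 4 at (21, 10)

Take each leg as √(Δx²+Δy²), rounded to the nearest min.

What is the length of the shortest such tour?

Hub - stop 1 - stop 2 - stop 3 - stop 4 - Hub: 4+1+12+4+7 = 28
Hub - stop 1 - stop 2 - stop 4 - stop 3 - Hub: 4+1+9+4+10 = 28
Hub - stop 1 - stop 3 - stop 2 - stop 4 - Hub: 4+13+12+9+7 = 45
Hub - stop 1 - stop 3 - stop 4 - stop 2 - Hub: 4+13+4+9+3 = 33
Hub - stop 1 - stop 4 - stop 2 - stop 3 - Hub: 4+10+9+12+10 = 45
Hub - stop 1 - stop 4 - stop 3 - stop 2 - Hub: 4+10+4+12+3 = 33
Hub - stop 2 - stop 1 - stop 3 - stop 4 - Hub: 3+1+13+4+7 = 28
Hub - stop 2 - stop 1 - stop 4 - stop 3 - Hub: 3+1+10+4+10 = 28
Hub - stop 2 - stop 3 - stop 1 - stop 4 - Hub: 3+12+13+10+7 = 45
Hub - stop 2 - stop 4 - stop 1 - stop 3 - Hub: 3+9+10+13+10 = 45
Hub - stop 3 - stop 1 - stop 2 - stop 4 - Hub: 10+13+1+9+7 = 40
Hub - stop 3 - stop 2 - stop 1 - stop 4 - Hub: 10+12+1+10+7 = 40
The minimum is 28.
One optimal route: Hub → stop 1 → stop 2 → stop 3 → stop 4 → Hub (or its reverse).

Shortest round trip = 28 min.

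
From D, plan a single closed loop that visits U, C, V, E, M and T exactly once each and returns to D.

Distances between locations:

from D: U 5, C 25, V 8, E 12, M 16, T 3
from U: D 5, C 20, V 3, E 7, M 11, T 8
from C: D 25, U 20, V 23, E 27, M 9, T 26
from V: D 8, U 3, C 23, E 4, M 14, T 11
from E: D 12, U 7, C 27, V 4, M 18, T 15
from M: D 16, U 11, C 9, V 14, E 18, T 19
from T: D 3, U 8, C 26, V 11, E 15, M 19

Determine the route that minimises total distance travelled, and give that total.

With 6 stops there are 6!/2 = 360 distinct round trips (a route and its reverse cost the same).
D - U - C - V - E - M - T - D: 5+20+23+4+18+19+3 = 92
D - U - C - V - E - T - M - D: 5+20+23+4+15+19+16 = 102
D - U - C - V - M - E - T - D: 5+20+23+14+18+15+3 = 98
D - U - C - V - M - T - E - D: 5+20+23+14+19+15+12 = 108
D - U - C - V - T - E - M - D: 5+20+23+11+15+18+16 = 108
D - U - C - V - T - M - E - D: 5+20+23+11+19+18+12 = 108
D - U - C - E - V - M - T - D: 5+20+27+4+14+19+3 = 92
D - U - C - E - V - T - M - D: 5+20+27+4+11+19+16 = 102
… (352 more)
D - U - V - E - M - C - T - D: 5+3+4+18+9+26+3 = 68  ← best
The minimum is 68.
One optimal route: D → U → V → E → M → C → T → D (or its reverse).

68 — the shortest possible round trip.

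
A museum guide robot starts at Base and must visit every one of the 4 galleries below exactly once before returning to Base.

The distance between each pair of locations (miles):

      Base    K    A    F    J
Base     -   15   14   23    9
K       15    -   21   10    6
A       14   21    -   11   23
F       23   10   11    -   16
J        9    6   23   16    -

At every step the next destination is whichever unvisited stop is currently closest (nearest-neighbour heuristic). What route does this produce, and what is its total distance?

50 miles along Base → J → K → F → A → Base.

At Base the remaining stops are J 9, A 14, K 15, F 23; go to J.
At J the remaining stops are K 6, F 16, A 23; go to K.
At K the remaining stops are F 10, A 21; go to F.
At F the remaining stops are A 11; go to A.
Return A→Base: 14.
Total = 9 + 6 + 10 + 11 + 14 = 50.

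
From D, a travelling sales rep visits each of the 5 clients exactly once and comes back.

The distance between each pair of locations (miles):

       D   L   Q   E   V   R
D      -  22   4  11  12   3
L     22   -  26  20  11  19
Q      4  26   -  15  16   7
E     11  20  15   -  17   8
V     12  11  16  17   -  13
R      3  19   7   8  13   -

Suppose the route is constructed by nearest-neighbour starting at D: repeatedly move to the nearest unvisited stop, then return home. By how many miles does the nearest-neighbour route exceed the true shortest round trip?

Excess over optimum: 13 miles.

From D: R=3, Q=4, E=11, V=12, L=22 → choose R (3).
From R: Q=7, E=8, V=13, L=19 → choose Q (7).
From Q: E=15, V=16, L=26 → choose E (15).
From E: V=17, L=20 → choose V (17).
From V: L=11 → choose L (11).
NN route D → R → Q → E → V → L → D costs 75.
Optimal: D → Q → V → L → E → R → D costs 62 (by enumerating all 60 distinct tours).
Excess = 75 − 62 = 13.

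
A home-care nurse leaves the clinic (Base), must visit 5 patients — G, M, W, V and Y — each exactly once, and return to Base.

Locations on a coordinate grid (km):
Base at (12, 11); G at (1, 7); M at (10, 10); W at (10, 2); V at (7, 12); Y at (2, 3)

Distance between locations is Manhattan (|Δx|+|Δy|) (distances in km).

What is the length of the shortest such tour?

Minimum total distance: 42 km.

There are 60 distinct closed tours to check (reversals are equivalent).
Base - G - M - W - V - Y - Base: 15+12+8+13+14+18 = 80
Base - G - M - W - Y - V - Base: 15+12+8+9+14+6 = 64
Base - G - M - V - W - Y - Base: 15+12+5+13+9+18 = 72
Base - G - M - V - Y - W - Base: 15+12+5+14+9+11 = 66
Base - G - M - Y - W - V - Base: 15+12+15+9+13+6 = 70
Base - G - M - Y - V - W - Base: 15+12+15+14+13+11 = 80
Base - G - W - M - V - Y - Base: 15+14+8+5+14+18 = 74
Base - G - W - M - Y - V - Base: 15+14+8+15+14+6 = 72
Base - G - W - V - M - Y - Base: 15+14+13+5+15+18 = 80
Base - G - W - V - Y - M - Base: 15+14+13+14+15+3 = 74
Base - G - W - Y - M - V - Base: 15+14+9+15+5+6 = 64
Base - G - W - Y - V - M - Base: 15+14+9+14+5+3 = 60
Base - G - V - M - W - Y - Base: 15+11+5+8+9+18 = 66
Base - G - V - M - Y - W - Base: 15+11+5+15+9+11 = 66
… (46 more)
Base - M - W - Y - G - V - Base: 3+8+9+5+11+6 = 42  ← best
The minimum is 42.
One optimal route: Base → M → W → Y → G → V → Base (or its reverse).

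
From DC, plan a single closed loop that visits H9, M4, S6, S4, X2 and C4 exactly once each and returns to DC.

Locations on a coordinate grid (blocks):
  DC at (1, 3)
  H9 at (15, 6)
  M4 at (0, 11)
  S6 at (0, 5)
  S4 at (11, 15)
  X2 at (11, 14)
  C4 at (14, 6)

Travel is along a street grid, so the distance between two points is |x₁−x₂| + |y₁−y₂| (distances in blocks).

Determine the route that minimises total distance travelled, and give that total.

With 6 stops there are 6!/2 = 360 distinct round trips (a route and its reverse cost the same).
DC → H9 → M4 → S6 → S4 → X2 → C4 → DC: 17+20+6+21+1+11+16 = 92
DC → H9 → M4 → S6 → S4 → C4 → X2 → DC: 17+20+6+21+12+11+21 = 108
DC → H9 → M4 → S6 → X2 → S4 → C4 → DC: 17+20+6+20+1+12+16 = 92
DC → H9 → M4 → S6 → X2 → C4 → S4 → DC: 17+20+6+20+11+12+22 = 108
DC → H9 → M4 → S6 → C4 → S4 → X2 → DC: 17+20+6+15+12+1+21 = 92
DC → H9 → M4 → S6 → C4 → X2 → S4 → DC: 17+20+6+15+11+1+22 = 92
DC → H9 → M4 → S4 → S6 → X2 → C4 → DC: 17+20+15+21+20+11+16 = 120
DC → H9 → M4 → S4 → S6 → C4 → X2 → DC: 17+20+15+21+15+11+21 = 120
… (352 more)
DC → H9 → C4 → S4 → X2 → M4 → S6 → DC: 17+1+12+1+14+6+3 = 54  ← best
The minimum is 54.
One optimal route: DC → H9 → C4 → S4 → X2 → M4 → S6 → DC (or its reverse).

Minimum total distance: 54 blocks.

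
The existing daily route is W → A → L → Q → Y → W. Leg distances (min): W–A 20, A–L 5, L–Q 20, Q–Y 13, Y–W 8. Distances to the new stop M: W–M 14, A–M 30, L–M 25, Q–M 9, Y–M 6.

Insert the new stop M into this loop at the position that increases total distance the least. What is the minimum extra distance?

Insertion cost between consecutive stops i–j is d(i,M) + d(M,j) − d(i,j):
  between W and A: 14 + 30 − 20 = 24
  between A and L: 30 + 25 − 5 = 50
  between L and Q: 25 + 9 − 20 = 14
  between Q and Y: 9 + 6 − 13 = 2
  between Y and W: 6 + 14 − 8 = 12
Cheapest insertion is between Q and Y, adding 2.
New total = 66 + 2 = 68.

+2 min — insert M between Q and Y.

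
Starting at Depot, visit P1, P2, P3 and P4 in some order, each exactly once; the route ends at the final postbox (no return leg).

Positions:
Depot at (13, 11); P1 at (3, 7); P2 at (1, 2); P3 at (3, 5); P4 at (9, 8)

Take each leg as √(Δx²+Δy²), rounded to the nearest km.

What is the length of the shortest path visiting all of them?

Minimum one-way distance = 17 km.

There are 4! = 24 possible orderings.
Depot → P1 → P2 → P3 → P4: 11+5+4+7 = 27
Depot → P1 → P2 → P4 → P3: 11+5+10+7 = 33
Depot → P1 → P3 → P2 → P4: 11+2+4+10 = 27
Depot → P1 → P3 → P4 → P2: 11+2+7+10 = 30
Depot → P1 → P4 → P2 → P3: 11+6+10+4 = 31
Depot → P1 → P4 → P3 → P2: 11+6+7+4 = 28
Depot → P2 → P1 → P3 → P4: 15+5+2+7 = 29
Depot → P2 → P1 → P4 → P3: 15+5+6+7 = 33
Depot → P2 → P3 → P1 → P4: 15+4+2+6 = 27
Depot → P2 → P3 → P4 → P1: 15+4+7+6 = 32
Depot → P2 → P4 → P1 → P3: 15+10+6+2 = 33
Depot → P2 → P4 → P3 → P1: 15+10+7+2 = 34
Depot → P3 → P1 → P2 → P4: 12+2+5+10 = 29
Depot → P3 → P1 → P4 → P2: 12+2+6+10 = 30
… (10 more)
Depot → P4 → P1 → P3 → P2: 5+6+2+4 = 17  ← best
The minimum is 17.
One shortest path: Depot → P4 → P1 → P3 → P2.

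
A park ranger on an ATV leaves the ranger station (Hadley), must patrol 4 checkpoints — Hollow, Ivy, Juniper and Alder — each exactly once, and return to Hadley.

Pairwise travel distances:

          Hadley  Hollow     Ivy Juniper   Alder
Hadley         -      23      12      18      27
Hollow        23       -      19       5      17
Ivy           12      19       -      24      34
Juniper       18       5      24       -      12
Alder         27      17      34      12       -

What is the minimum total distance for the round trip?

With 4 stops there are 4!/2 = 12 distinct round trips (a route and its reverse cost the same).
Hadley→Hollow→Ivy→Juniper→Alder→Hadley: 23+19+24+12+27 = 105
Hadley→Hollow→Ivy→Alder→Juniper→Hadley: 23+19+34+12+18 = 106
Hadley→Hollow→Juniper→Ivy→Alder→Hadley: 23+5+24+34+27 = 113
Hadley→Hollow→Juniper→Alder→Ivy→Hadley: 23+5+12+34+12 = 86
Hadley→Hollow→Alder→Ivy→Juniper→Hadley: 23+17+34+24+18 = 116
Hadley→Hollow→Alder→Juniper→Ivy→Hadley: 23+17+12+24+12 = 88
Hadley→Ivy→Hollow→Juniper→Alder→Hadley: 12+19+5+12+27 = 75
Hadley→Ivy→Hollow→Alder→Juniper→Hadley: 12+19+17+12+18 = 78
Hadley→Ivy→Juniper→Hollow→Alder→Hadley: 12+24+5+17+27 = 85
Hadley→Ivy→Alder→Hollow→Juniper→Hadley: 12+34+17+5+18 = 86
Hadley→Juniper→Hollow→Ivy→Alder→Hadley: 18+5+19+34+27 = 103
Hadley→Juniper→Ivy→Hollow→Alder→Hadley: 18+24+19+17+27 = 105
The minimum is 75.
One optimal route: Hadley → Ivy → Hollow → Juniper → Alder → Hadley (or its reverse).

75 — the shortest possible round trip.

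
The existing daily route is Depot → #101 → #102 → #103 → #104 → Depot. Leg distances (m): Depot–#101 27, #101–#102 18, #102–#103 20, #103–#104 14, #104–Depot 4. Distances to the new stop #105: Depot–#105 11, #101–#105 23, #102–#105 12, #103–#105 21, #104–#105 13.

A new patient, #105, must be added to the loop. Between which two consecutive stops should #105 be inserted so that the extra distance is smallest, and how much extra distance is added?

Insertion cost between consecutive stops i–j is d(i,#105) + d(#105,j) − d(i,j):
  between Depot and #101: 11 + 23 − 27 = 7
  between #101 and #102: 23 + 12 − 18 = 17
  between #102 and #103: 12 + 21 − 20 = 13
  between #103 and #104: 21 + 13 − 14 = 20
  between #104 and Depot: 13 + 11 − 4 = 20
Cheapest insertion is between Depot and #101, adding 7.
New total = 83 + 7 = 90.

Adding 7 m by placing #105 on the Depot–#101 leg.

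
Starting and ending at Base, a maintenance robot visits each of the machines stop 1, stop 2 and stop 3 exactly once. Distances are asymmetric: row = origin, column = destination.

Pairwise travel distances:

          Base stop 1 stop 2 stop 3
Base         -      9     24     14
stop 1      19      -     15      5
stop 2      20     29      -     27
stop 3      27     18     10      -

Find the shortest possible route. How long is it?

44 — the shortest possible round trip.

Base - stop 1 - stop 2 - stop 3 - Base: 9+15+27+27 = 78
Base - stop 1 - stop 3 - stop 2 - Base: 9+5+10+20 = 44
Base - stop 2 - stop 1 - stop 3 - Base: 24+29+5+27 = 85
Base - stop 2 - stop 3 - stop 1 - Base: 24+27+18+19 = 88
Base - stop 3 - stop 1 - stop 2 - Base: 14+18+15+20 = 67
Base - stop 3 - stop 2 - stop 1 - Base: 14+10+29+19 = 72
The minimum is 44.
One optimal route: Base → stop 1 → stop 3 → stop 2 → Base.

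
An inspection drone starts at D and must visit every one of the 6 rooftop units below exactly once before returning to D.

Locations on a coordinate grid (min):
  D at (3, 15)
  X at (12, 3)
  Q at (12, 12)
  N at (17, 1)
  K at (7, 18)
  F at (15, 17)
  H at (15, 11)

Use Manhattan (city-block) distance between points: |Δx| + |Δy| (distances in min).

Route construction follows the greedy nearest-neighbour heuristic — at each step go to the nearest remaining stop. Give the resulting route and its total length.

Total distance 70 min via the nearest-neighbour route D → K → F → H → Q → X → N → D.

From D: distances to unvisited — K=7, Q=12, F=14, H=16, X=21, N=28. Nearest is K (7).
From K: distances to unvisited — F=9, Q=11, H=15, X=20, N=27. Nearest is F (9).
From F: distances to unvisited — H=6, Q=8, X=17, N=18. Nearest is H (6).
From H: distances to unvisited — Q=4, X=11, N=12. Nearest is Q (4).
From Q: distances to unvisited — X=9, N=16. Nearest is X (9).
From X: distances to unvisited — N=7. Nearest is N (7).
Return N→D: 28.
Total = 7 + 9 + 6 + 4 + 9 + 7 + 28 = 70.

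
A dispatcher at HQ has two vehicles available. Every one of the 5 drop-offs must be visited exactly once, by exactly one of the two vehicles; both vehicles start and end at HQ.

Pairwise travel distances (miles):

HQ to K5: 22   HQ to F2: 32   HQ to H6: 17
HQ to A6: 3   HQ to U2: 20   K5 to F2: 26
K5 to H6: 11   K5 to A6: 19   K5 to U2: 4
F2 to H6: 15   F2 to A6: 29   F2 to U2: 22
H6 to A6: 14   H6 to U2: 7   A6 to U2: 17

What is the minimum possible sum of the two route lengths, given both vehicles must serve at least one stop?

Try each way of splitting the stops between the two vehicles (each non-empty) and, for each split, find the best tour for each vehicle:
  {K5} + {F2, H6, A6, U2}: 44 + 74 = 118
  {F2} + {K5, H6, A6, U2}: 64 + 50 = 114
  {K5, F2} + {H6, A6, U2}: 80 + 44 = 124
  {H6} + {K5, F2, A6, U2}: 34 + 80 = 114
  {K5, H6} + {F2, A6, U2}: 50 + 74 = 124
  {F2, H6} + {K5, A6, U2}: 64 + 46 = 110
  … (15 splits in total)
  {A6} + {K5, F2, H6, U2}: 6 + 80 = 86  ← best
Best: vehicle 1 HQ → A6 → HQ = 6; vehicle 2 HQ → K5 → U2 → F2 → H6 → HQ = 80; combined 86.

86 miles — the smallest possible combined total.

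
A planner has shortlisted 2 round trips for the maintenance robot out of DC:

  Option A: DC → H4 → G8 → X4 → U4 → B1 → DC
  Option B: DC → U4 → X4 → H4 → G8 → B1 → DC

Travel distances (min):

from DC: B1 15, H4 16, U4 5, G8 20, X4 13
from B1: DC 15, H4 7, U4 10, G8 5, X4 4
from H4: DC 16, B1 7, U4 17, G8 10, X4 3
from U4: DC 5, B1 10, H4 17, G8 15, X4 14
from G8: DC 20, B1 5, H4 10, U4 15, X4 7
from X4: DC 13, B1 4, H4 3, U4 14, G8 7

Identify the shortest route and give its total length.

Option A: 16 + 10 + 7 + 14 + 10 + 15 = 72
Option B: 5 + 14 + 3 + 10 + 5 + 15 = 52

52 min — Option B is the shortest.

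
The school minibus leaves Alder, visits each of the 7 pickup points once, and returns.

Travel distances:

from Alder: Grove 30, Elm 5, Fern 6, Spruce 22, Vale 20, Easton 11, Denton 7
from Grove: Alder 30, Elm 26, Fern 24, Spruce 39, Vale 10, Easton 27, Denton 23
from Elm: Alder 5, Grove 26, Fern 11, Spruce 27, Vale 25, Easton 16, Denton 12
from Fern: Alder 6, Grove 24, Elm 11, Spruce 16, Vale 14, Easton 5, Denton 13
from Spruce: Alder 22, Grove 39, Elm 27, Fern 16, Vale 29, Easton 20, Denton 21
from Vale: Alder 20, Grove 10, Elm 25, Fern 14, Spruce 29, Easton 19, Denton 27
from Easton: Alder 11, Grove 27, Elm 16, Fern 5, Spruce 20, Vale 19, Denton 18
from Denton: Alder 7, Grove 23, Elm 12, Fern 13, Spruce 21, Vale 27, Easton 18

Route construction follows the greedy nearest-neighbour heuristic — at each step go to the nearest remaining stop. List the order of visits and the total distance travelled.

From Alder: distances to unvisited — Elm=5, Fern=6, Denton=7, Easton=11, Vale=20, Spruce=22, Grove=30. Nearest is Elm (5).
From Elm: distances to unvisited — Fern=11, Denton=12, Easton=16, Vale=25, Grove=26, Spruce=27. Nearest is Fern (11).
From Fern: distances to unvisited — Easton=5, Denton=13, Vale=14, Spruce=16, Grove=24. Nearest is Easton (5).
From Easton: distances to unvisited — Denton=18, Vale=19, Spruce=20, Grove=27. Nearest is Denton (18).
From Denton: distances to unvisited — Spruce=21, Grove=23, Vale=27. Nearest is Spruce (21).
From Spruce: distances to unvisited — Vale=29, Grove=39. Nearest is Vale (29).
From Vale: distances to unvisited — Grove=10. Nearest is Grove (10).
Return Grove→Alder: 30.
Total = 5 + 11 + 5 + 18 + 21 + 29 + 10 + 30 = 129.

Total distance 129 via the nearest-neighbour route Alder → Elm → Fern → Easton → Denton → Spruce → Vale → Grove → Alder.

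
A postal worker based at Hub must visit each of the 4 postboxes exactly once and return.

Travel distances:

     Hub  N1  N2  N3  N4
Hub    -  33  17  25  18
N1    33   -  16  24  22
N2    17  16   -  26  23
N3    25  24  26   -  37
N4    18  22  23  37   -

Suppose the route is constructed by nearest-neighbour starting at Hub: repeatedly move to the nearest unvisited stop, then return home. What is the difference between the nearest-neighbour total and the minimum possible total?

Excess over optimum: 11.

Hub: N2=17, N4=18, N3=25, N1=33 ⇒ N2
N2: N1=16, N4=23, N3=26 ⇒ N1
N1: N4=22, N3=24 ⇒ N4
N4: N3=37 ⇒ N3
NN route Hub → N2 → N1 → N4 → N3 → Hub costs 117.
Optimal: Hub → N3 → N1 → N2 → N4 → Hub costs 106 (by enumerating all 12 distinct tours).
Excess = 117 − 106 = 11.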